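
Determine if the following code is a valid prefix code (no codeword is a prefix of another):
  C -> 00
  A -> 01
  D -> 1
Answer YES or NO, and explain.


Checking each pair (does one codeword prefix another?):
  C='00' vs A='01': no prefix
  C='00' vs D='1': no prefix
  A='01' vs C='00': no prefix
  A='01' vs D='1': no prefix
  D='1' vs C='00': no prefix
  D='1' vs A='01': no prefix
No violation found over all pairs.

YES -- this is a valid prefix code. No codeword is a prefix of any other codeword.


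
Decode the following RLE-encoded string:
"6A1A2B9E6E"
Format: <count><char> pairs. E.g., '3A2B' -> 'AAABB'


Expanding each <count><char> pair:
  6A -> 'AAAAAA'
  1A -> 'A'
  2B -> 'BB'
  9E -> 'EEEEEEEEE'
  6E -> 'EEEEEE'

Decoded = AAAAAAABBEEEEEEEEEEEEEEE


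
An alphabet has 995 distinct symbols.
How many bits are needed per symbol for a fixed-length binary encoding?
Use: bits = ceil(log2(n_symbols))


log2(995) = 9.9586
Bracket: 2^9 = 512 < 995 <= 2^10 = 1024
So ceil(log2(995)) = 10

bits = ceil(log2(995)) = ceil(9.9586) = 10 bits


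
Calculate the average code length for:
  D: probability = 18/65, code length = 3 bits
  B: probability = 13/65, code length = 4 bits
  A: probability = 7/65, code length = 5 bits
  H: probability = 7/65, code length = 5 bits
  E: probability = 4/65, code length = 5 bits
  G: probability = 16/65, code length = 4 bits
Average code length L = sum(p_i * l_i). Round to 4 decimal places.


Weighted contributions p_i * l_i:
  D: (18/65) * 3 = 54/65
  B: (13/65) * 4 = 52/65
  A: (7/65) * 5 = 35/65
  H: (7/65) * 5 = 35/65
  E: (4/65) * 5 = 20/65
  G: (16/65) * 4 = 64/65
Sum = (54 + 52 + 35 + 35 + 20 + 64)/65 = 260/65

L = 260/65 = 4.0000 bits/symbol


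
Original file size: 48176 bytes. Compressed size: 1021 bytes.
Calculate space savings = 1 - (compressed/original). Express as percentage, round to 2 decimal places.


ratio = compressed/original = 1021/48176 = 0.021193
savings = 1 - ratio = 1 - 0.021193 = 0.978807
as a percentage: 0.978807 * 100 = 97.88%

Space savings = 1 - 1021/48176 = 97.88%


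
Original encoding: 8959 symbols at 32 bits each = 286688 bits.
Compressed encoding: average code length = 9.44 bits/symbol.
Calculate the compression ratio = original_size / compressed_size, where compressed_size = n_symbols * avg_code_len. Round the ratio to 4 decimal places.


original_size = n_symbols * orig_bits = 8959 * 32 = 286688 bits
compressed_size = n_symbols * avg_code_len = 8959 * 9.44 = 84572.96 bits
ratio = original_size / compressed_size = 286688 / 84572.96 = 3.3898

Compression ratio = 3.3898


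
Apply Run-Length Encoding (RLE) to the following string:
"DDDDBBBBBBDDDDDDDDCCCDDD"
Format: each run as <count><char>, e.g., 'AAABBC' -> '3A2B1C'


Scanning runs left to right:
  i=0: run of 'D' x 4 -> '4D'
  i=4: run of 'B' x 6 -> '6B'
  i=10: run of 'D' x 8 -> '8D'
  i=18: run of 'C' x 3 -> '3C'
  i=21: run of 'D' x 3 -> '3D'

RLE = 4D6B8D3C3D


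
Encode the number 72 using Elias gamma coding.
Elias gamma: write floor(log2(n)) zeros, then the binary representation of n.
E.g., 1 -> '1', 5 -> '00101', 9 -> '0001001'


num_bits = floor(log2(72)) + 1 = 7
leading_zeros = num_bits - 1 = 6
binary(72) = 1001000

Elias gamma(72) = '000000' + '1001000' = 0000001001000 (13 bits)


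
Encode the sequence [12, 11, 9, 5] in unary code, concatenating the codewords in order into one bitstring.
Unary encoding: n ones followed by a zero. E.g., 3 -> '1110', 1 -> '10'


Encode each number as n ones followed by a terminating 0:
  12 -> 1111111111110 (13 bits)
  11 -> 111111111110 (12 bits)
  9 -> 1111111110 (10 bits)
  5 -> 111110 (6 bits)
Total length = 13 + 12 + 10 + 6 = 41 bits.

Unary([12, 11, 9, 5]) = 11111111111101111111111101111111110111110 (41 bits)


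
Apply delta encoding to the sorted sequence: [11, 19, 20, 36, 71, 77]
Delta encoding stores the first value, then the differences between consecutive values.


First value: 11
Deltas:
  19 - 11 = 8
  20 - 19 = 1
  36 - 20 = 16
  71 - 36 = 35
  77 - 71 = 6


Delta encoded: [11, 8, 1, 16, 35, 6]


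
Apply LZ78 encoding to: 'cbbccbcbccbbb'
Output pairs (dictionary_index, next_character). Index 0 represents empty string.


LZ78 encoding steps:
Dictionary: {0: ''}
Step 1: w='' (idx 0), next='c' -> output (0, 'c'), add 'c' as idx 1
Step 2: w='' (idx 0), next='b' -> output (0, 'b'), add 'b' as idx 2
Step 3: w='b' (idx 2), next='c' -> output (2, 'c'), add 'bc' as idx 3
Step 4: w='c' (idx 1), next='b' -> output (1, 'b'), add 'cb' as idx 4
Step 5: w='cb' (idx 4), next='c' -> output (4, 'c'), add 'cbc' as idx 5
Step 6: w='cb' (idx 4), next='b' -> output (4, 'b'), add 'cbb' as idx 6
Step 7: w='b' (idx 2), end of input -> output (2, '')


Encoded: [(0, 'c'), (0, 'b'), (2, 'c'), (1, 'b'), (4, 'c'), (4, 'b'), (2, '')]


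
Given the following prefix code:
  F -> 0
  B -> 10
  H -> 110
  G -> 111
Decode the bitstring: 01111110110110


Decoding step by step:
Bits 0 -> F
Bits 111 -> G
Bits 111 -> G
Bits 0 -> F
Bits 110 -> H
Bits 110 -> H


Decoded message: FGGFHH


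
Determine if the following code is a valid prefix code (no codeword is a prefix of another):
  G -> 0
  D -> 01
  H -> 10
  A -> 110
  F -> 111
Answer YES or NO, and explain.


Checking each pair (does one codeword prefix another?):
  G='0' vs D='01': prefix -- VIOLATION

NO -- this is NOT a valid prefix code. G (0) is a prefix of D (01).


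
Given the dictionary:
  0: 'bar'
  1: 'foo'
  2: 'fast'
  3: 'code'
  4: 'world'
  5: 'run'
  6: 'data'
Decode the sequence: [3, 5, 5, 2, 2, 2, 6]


Look up each index in the dictionary:
  3 -> 'code'
  5 -> 'run'
  5 -> 'run'
  2 -> 'fast'
  2 -> 'fast'
  2 -> 'fast'
  6 -> 'data'

Decoded: "code run run fast fast fast data"


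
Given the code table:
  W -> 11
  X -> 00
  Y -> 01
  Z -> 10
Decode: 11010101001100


Decoding:
11 -> W
01 -> Y
01 -> Y
01 -> Y
00 -> X
11 -> W
00 -> X


Result: WYYYXWX


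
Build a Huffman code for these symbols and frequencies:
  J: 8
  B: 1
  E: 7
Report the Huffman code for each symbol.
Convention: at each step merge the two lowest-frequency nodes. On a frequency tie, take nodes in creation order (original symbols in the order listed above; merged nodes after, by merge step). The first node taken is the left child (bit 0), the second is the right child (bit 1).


Huffman tree construction:
Step 1: Merge B(1) + E(7) = 8
Step 2: Merge J(8) + (B+E)(8) = 16
Read each symbol's code off the tree from the root (left child = 0, right child = 1).

Codes:
  J: 0 (length 1)
  B: 10 (length 2)
  E: 11 (length 2)
Average code length: 24/16 = 1.5000 bits/symbol


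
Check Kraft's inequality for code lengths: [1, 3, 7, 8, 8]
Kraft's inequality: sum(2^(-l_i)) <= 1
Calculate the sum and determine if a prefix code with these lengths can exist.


Sum = 2^(-1) + 2^(-3) + 2^(-7) + 2^(-8) + 2^(-8)
    = 0.5 + 0.125 + 0.0078125 + 0.00390625 + 0.00390625
    = 164/256 = 0.640625
Since 0.640625 <= 1, Kraft's inequality IS satisfied.
A prefix code with these lengths CAN exist.

Kraft sum = 0.640625. Satisfied.


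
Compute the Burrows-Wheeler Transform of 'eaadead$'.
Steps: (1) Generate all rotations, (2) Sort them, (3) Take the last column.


Rotations (sorted):
  0: $eaadead -> last char: d
  1: aadead$e -> last char: e
  2: ad$eaade -> last char: e
  3: adead$ea -> last char: a
  4: d$eaadea -> last char: a
  5: dead$eaa -> last char: a
  6: eaadead$ -> last char: $
  7: ead$eaad -> last char: d


BWT = deeaaa$d


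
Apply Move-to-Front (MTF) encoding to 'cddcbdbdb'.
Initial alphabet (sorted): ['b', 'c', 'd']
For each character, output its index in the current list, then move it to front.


MTF encoding:
'c': index 1 in ['b', 'c', 'd'] -> ['c', 'b', 'd']
'd': index 2 in ['c', 'b', 'd'] -> ['d', 'c', 'b']
'd': index 0 in ['d', 'c', 'b'] -> ['d', 'c', 'b']
'c': index 1 in ['d', 'c', 'b'] -> ['c', 'd', 'b']
'b': index 2 in ['c', 'd', 'b'] -> ['b', 'c', 'd']
'd': index 2 in ['b', 'c', 'd'] -> ['d', 'b', 'c']
'b': index 1 in ['d', 'b', 'c'] -> ['b', 'd', 'c']
'd': index 1 in ['b', 'd', 'c'] -> ['d', 'b', 'c']
'b': index 1 in ['d', 'b', 'c'] -> ['b', 'd', 'c']


Output: [1, 2, 0, 1, 2, 2, 1, 1, 1]


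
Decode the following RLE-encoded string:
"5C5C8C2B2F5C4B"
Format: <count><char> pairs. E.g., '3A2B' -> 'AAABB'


Expanding each <count><char> pair:
  5C -> 'CCCCC'
  5C -> 'CCCCC'
  8C -> 'CCCCCCCC'
  2B -> 'BB'
  2F -> 'FF'
  5C -> 'CCCCC'
  4B -> 'BBBB'

Decoded = CCCCCCCCCCCCCCCCCCBBFFCCCCCBBBB


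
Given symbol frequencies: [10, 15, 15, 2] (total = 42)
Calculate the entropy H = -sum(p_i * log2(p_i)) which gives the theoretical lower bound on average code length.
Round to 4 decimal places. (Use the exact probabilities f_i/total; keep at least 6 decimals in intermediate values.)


Per-symbol terms -p_i * log2(p_i) with p_i = f_i/42:
  p = 10/42 = 0.238095: log2(p) = -2.070389, -p*log2(p) = 0.492950
  p = 15/42 = 0.357143: log2(p) = -1.485427, -p*log2(p) = 0.530510
  p = 15/42 = 0.357143: log2(p) = -1.485427, -p*log2(p) = 0.530510
  p = 2/42 = 0.047619: log2(p) = -4.392317, -p*log2(p) = 0.209158
H = 0.492950 + 0.530510 + 0.530510 + 0.209158 = 1.763128

H = 1.7631 bits/symbol


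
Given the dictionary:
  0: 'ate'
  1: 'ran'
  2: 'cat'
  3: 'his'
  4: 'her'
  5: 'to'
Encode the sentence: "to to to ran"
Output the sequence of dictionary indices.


Look up each word in the dictionary:
  'to' -> 5
  'to' -> 5
  'to' -> 5
  'ran' -> 1

Encoded: [5, 5, 5, 1]


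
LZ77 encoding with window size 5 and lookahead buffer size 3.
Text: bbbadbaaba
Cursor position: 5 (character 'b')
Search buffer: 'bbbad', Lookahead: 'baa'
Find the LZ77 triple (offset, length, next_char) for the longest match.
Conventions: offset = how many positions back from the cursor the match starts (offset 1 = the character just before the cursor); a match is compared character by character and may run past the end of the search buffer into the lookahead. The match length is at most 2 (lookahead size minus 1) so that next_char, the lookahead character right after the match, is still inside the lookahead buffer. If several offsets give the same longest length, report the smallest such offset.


Try each offset into the search buffer:
  offset=1 (pos 4, char 'd'): match length 0
  offset=2 (pos 3, char 'a'): match length 0
  offset=3 (pos 2, char 'b'): match length 2
  offset=4 (pos 1, char 'b'): match length 1
  offset=5 (pos 0, char 'b'): match length 1
Longest match has length 2 at offset 3.
next_char = character at position 5 + 2 = 7 -> 'a'

Best match: offset=3, length=2 (matching 'ba' starting at position 2)
LZ77 triple: (3, 2, 'a')


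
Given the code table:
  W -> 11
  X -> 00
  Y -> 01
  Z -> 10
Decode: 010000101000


Decoding:
01 -> Y
00 -> X
00 -> X
10 -> Z
10 -> Z
00 -> X


Result: YXXZZX


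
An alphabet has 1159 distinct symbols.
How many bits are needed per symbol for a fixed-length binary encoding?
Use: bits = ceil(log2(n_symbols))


log2(1159) = 10.1787
Bracket: 2^10 = 1024 < 1159 <= 2^11 = 2048
So ceil(log2(1159)) = 11

bits = ceil(log2(1159)) = ceil(10.1787) = 11 bits


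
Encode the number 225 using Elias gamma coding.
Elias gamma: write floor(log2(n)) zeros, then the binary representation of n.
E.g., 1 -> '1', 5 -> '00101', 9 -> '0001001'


num_bits = floor(log2(225)) + 1 = 8
leading_zeros = num_bits - 1 = 7
binary(225) = 11100001

Elias gamma(225) = '0000000' + '11100001' = 000000011100001 (15 bits)


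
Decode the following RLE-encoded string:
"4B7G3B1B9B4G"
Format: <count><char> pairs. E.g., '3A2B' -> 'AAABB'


Expanding each <count><char> pair:
  4B -> 'BBBB'
  7G -> 'GGGGGGG'
  3B -> 'BBB'
  1B -> 'B'
  9B -> 'BBBBBBBBB'
  4G -> 'GGGG'

Decoded = BBBBGGGGGGGBBBBBBBBBBBBBGGGG


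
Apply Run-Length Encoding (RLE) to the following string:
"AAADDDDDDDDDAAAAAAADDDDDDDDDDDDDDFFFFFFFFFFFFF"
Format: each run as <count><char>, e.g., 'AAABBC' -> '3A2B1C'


Scanning runs left to right:
  i=0: run of 'A' x 3 -> '3A'
  i=3: run of 'D' x 9 -> '9D'
  i=12: run of 'A' x 7 -> '7A'
  i=19: run of 'D' x 14 -> '14D'
  i=33: run of 'F' x 13 -> '13F'

RLE = 3A9D7A14D13F


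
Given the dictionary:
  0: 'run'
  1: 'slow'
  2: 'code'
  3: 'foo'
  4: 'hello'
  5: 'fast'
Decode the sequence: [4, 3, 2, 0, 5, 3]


Look up each index in the dictionary:
  4 -> 'hello'
  3 -> 'foo'
  2 -> 'code'
  0 -> 'run'
  5 -> 'fast'
  3 -> 'foo'

Decoded: "hello foo code run fast foo"


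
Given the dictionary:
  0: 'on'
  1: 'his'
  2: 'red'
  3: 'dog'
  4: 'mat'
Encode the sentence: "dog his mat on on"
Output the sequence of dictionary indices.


Look up each word in the dictionary:
  'dog' -> 3
  'his' -> 1
  'mat' -> 4
  'on' -> 0
  'on' -> 0

Encoded: [3, 1, 4, 0, 0]


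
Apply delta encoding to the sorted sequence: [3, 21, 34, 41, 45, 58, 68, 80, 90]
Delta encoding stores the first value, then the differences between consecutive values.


First value: 3
Deltas:
  21 - 3 = 18
  34 - 21 = 13
  41 - 34 = 7
  45 - 41 = 4
  58 - 45 = 13
  68 - 58 = 10
  80 - 68 = 12
  90 - 80 = 10


Delta encoded: [3, 18, 13, 7, 4, 13, 10, 12, 10]


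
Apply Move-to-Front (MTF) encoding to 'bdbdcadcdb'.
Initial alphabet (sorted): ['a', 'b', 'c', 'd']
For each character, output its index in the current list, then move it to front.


MTF encoding:
'b': index 1 in ['a', 'b', 'c', 'd'] -> ['b', 'a', 'c', 'd']
'd': index 3 in ['b', 'a', 'c', 'd'] -> ['d', 'b', 'a', 'c']
'b': index 1 in ['d', 'b', 'a', 'c'] -> ['b', 'd', 'a', 'c']
'd': index 1 in ['b', 'd', 'a', 'c'] -> ['d', 'b', 'a', 'c']
'c': index 3 in ['d', 'b', 'a', 'c'] -> ['c', 'd', 'b', 'a']
'a': index 3 in ['c', 'd', 'b', 'a'] -> ['a', 'c', 'd', 'b']
'd': index 2 in ['a', 'c', 'd', 'b'] -> ['d', 'a', 'c', 'b']
'c': index 2 in ['d', 'a', 'c', 'b'] -> ['c', 'd', 'a', 'b']
'd': index 1 in ['c', 'd', 'a', 'b'] -> ['d', 'c', 'a', 'b']
'b': index 3 in ['d', 'c', 'a', 'b'] -> ['b', 'd', 'c', 'a']


Output: [1, 3, 1, 1, 3, 3, 2, 2, 1, 3]


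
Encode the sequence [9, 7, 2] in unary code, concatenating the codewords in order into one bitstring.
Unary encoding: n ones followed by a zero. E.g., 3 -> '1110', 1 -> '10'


Encode each number as n ones followed by a terminating 0:
  9 -> 1111111110 (10 bits)
  7 -> 11111110 (8 bits)
  2 -> 110 (3 bits)
Total length = 10 + 8 + 3 = 21 bits.

Unary([9, 7, 2]) = 111111111011111110110 (21 bits)


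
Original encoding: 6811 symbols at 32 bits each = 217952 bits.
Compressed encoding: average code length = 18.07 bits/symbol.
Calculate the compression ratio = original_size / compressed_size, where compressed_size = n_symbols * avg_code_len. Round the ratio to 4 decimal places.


original_size = n_symbols * orig_bits = 6811 * 32 = 217952 bits
compressed_size = n_symbols * avg_code_len = 6811 * 18.07 = 123074.77 bits
ratio = original_size / compressed_size = 217952 / 123074.77 = 1.7709

Compression ratio = 1.7709


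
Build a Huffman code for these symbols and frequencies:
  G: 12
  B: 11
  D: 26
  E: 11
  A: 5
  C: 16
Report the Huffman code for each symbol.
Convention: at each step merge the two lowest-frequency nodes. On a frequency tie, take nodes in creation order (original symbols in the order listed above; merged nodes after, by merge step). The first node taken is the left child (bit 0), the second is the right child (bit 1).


Huffman tree construction:
Step 1: Merge A(5) + B(11) = 16
Step 2: Merge E(11) + G(12) = 23
Step 3: Merge C(16) + (A+B)(16) = 32
Step 4: Merge (E+G)(23) + D(26) = 49
Step 5: Merge (C+(A+B))(32) + ((E+G)+D)(49) = 81
Read each symbol's code off the tree from the root (left child = 0, right child = 1).

Codes:
  G: 101 (length 3)
  B: 011 (length 3)
  D: 11 (length 2)
  E: 100 (length 3)
  A: 010 (length 3)
  C: 00 (length 2)
Average code length: 201/81 = 2.4815 bits/symbol


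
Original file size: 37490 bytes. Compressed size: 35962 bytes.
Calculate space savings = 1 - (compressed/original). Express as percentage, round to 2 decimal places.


ratio = compressed/original = 35962/37490 = 0.959242
savings = 1 - ratio = 1 - 0.959242 = 0.040758
as a percentage: 0.040758 * 100 = 4.08%

Space savings = 1 - 35962/37490 = 4.08%


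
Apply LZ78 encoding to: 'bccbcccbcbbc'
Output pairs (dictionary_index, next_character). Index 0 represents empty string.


LZ78 encoding steps:
Dictionary: {0: ''}
Step 1: w='' (idx 0), next='b' -> output (0, 'b'), add 'b' as idx 1
Step 2: w='' (idx 0), next='c' -> output (0, 'c'), add 'c' as idx 2
Step 3: w='c' (idx 2), next='b' -> output (2, 'b'), add 'cb' as idx 3
Step 4: w='c' (idx 2), next='c' -> output (2, 'c'), add 'cc' as idx 4
Step 5: w='cb' (idx 3), next='c' -> output (3, 'c'), add 'cbc' as idx 5
Step 6: w='b' (idx 1), next='b' -> output (1, 'b'), add 'bb' as idx 6
Step 7: w='c' (idx 2), end of input -> output (2, '')


Encoded: [(0, 'b'), (0, 'c'), (2, 'b'), (2, 'c'), (3, 'c'), (1, 'b'), (2, '')]


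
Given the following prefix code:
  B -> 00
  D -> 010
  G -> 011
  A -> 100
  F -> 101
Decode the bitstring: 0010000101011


Decoding step by step:
Bits 00 -> B
Bits 100 -> A
Bits 00 -> B
Bits 101 -> F
Bits 011 -> G


Decoded message: BABFG


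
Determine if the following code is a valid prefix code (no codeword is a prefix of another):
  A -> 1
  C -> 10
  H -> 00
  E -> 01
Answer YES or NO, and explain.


Checking each pair (does one codeword prefix another?):
  A='1' vs C='10': prefix -- VIOLATION

NO -- this is NOT a valid prefix code. A (1) is a prefix of C (10).


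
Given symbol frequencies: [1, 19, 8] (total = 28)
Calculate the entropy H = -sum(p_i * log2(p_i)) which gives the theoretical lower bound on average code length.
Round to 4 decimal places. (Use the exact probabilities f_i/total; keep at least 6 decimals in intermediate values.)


Per-symbol terms -p_i * log2(p_i) with p_i = f_i/28:
  p = 1/28 = 0.035714: log2(p) = -4.807355, -p*log2(p) = 0.171691
  p = 19/28 = 0.678571: log2(p) = -0.559427, -p*log2(p) = 0.379611
  p = 8/28 = 0.285714: log2(p) = -1.807355, -p*log2(p) = 0.516387
H = 0.171691 + 0.379611 + 0.516387 = 1.067689

H = 1.0677 bits/symbol


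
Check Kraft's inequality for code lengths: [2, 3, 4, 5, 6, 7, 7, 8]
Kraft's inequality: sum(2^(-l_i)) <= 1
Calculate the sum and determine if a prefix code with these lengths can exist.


Sum = 2^(-2) + 2^(-3) + 2^(-4) + 2^(-5) + 2^(-6) + 2^(-7) + 2^(-7) + 2^(-8)
    = 0.25 + 0.125 + 0.0625 + 0.03125 + 0.015625 + 0.0078125 + 0.0078125 + 0.00390625
    = 129/256 = 0.50390625
Since 0.50390625 <= 1, Kraft's inequality IS satisfied.
A prefix code with these lengths CAN exist.

Kraft sum = 0.50390625. Satisfied.


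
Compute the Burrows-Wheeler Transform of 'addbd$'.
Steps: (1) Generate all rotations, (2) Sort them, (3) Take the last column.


Rotations (sorted):
  0: $addbd -> last char: d
  1: addbd$ -> last char: $
  2: bd$add -> last char: d
  3: d$addb -> last char: b
  4: dbd$ad -> last char: d
  5: ddbd$a -> last char: a


BWT = d$dbda


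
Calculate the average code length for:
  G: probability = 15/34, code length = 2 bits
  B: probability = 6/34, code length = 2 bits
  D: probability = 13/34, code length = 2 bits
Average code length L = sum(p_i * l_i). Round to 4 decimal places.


Weighted contributions p_i * l_i:
  G: (15/34) * 2 = 30/34
  B: (6/34) * 2 = 12/34
  D: (13/34) * 2 = 26/34
Sum = (30 + 12 + 26)/34 = 68/34

L = 68/34 = 2.0000 bits/symbol


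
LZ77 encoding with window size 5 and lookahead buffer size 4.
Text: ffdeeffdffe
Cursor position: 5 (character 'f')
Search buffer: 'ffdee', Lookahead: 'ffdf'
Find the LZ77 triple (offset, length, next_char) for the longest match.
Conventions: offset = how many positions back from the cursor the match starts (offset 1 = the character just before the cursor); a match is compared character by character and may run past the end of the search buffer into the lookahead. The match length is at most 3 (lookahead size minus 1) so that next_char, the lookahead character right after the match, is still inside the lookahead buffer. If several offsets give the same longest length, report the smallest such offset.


Try each offset into the search buffer:
  offset=1 (pos 4, char 'e'): match length 0
  offset=2 (pos 3, char 'e'): match length 0
  offset=3 (pos 2, char 'd'): match length 0
  offset=4 (pos 1, char 'f'): match length 1
  offset=5 (pos 0, char 'f'): match length 3
Longest match has length 3 at offset 5.
next_char = character at position 5 + 3 = 8 -> 'f'

Best match: offset=5, length=3 (matching 'ffd' starting at position 0)
LZ77 triple: (5, 3, 'f')


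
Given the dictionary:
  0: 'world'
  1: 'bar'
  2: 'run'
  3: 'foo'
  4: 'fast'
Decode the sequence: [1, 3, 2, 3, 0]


Look up each index in the dictionary:
  1 -> 'bar'
  3 -> 'foo'
  2 -> 'run'
  3 -> 'foo'
  0 -> 'world'

Decoded: "bar foo run foo world"


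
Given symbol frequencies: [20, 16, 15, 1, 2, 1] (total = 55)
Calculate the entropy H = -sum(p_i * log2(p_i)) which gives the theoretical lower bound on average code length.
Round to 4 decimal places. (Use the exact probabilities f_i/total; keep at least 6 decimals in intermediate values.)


Per-symbol terms -p_i * log2(p_i) with p_i = f_i/55:
  p = 20/55 = 0.363636: log2(p) = -1.459432, -p*log2(p) = 0.530702
  p = 16/55 = 0.290909: log2(p) = -1.781360, -p*log2(p) = 0.518214
  p = 15/55 = 0.272727: log2(p) = -1.874469, -p*log2(p) = 0.511219
  p = 1/55 = 0.018182: log2(p) = -5.781360, -p*log2(p) = 0.105116
  p = 2/55 = 0.036364: log2(p) = -4.781360, -p*log2(p) = 0.173868
  p = 1/55 = 0.018182: log2(p) = -5.781360, -p*log2(p) = 0.105116
H = 0.530702 + 0.518214 + 0.511219 + 0.105116 + 0.173868 + 0.105116 = 1.944235

H = 1.9442 bits/symbol


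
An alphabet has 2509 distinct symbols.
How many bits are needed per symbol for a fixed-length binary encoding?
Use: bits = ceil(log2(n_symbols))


log2(2509) = 11.2929
Bracket: 2^11 = 2048 < 2509 <= 2^12 = 4096
So ceil(log2(2509)) = 12

bits = ceil(log2(2509)) = ceil(11.2929) = 12 bits


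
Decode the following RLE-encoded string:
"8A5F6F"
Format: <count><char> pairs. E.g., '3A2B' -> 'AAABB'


Expanding each <count><char> pair:
  8A -> 'AAAAAAAA'
  5F -> 'FFFFF'
  6F -> 'FFFFFF'

Decoded = AAAAAAAAFFFFFFFFFFF


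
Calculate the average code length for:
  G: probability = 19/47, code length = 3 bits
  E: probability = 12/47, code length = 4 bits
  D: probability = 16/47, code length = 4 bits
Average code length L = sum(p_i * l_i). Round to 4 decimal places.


Weighted contributions p_i * l_i:
  G: (19/47) * 3 = 57/47
  E: (12/47) * 4 = 48/47
  D: (16/47) * 4 = 64/47
Sum = (57 + 48 + 64)/47 = 169/47

L = 169/47 = 3.5957 bits/symbol


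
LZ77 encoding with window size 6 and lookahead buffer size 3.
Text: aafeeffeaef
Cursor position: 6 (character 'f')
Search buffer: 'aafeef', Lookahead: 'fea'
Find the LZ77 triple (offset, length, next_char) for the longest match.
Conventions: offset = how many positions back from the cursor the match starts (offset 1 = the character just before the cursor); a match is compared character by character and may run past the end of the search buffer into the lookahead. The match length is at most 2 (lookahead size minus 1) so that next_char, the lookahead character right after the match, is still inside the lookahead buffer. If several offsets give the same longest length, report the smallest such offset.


Try each offset into the search buffer:
  offset=1 (pos 5, char 'f'): match length 1
  offset=2 (pos 4, char 'e'): match length 0
  offset=3 (pos 3, char 'e'): match length 0
  offset=4 (pos 2, char 'f'): match length 2
  offset=5 (pos 1, char 'a'): match length 0
  offset=6 (pos 0, char 'a'): match length 0
Longest match has length 2 at offset 4.
next_char = character at position 6 + 2 = 8 -> 'a'

Best match: offset=4, length=2 (matching 'fe' starting at position 2)
LZ77 triple: (4, 2, 'a')


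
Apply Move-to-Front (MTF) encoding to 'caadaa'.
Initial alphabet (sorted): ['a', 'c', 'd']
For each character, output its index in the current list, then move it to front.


MTF encoding:
'c': index 1 in ['a', 'c', 'd'] -> ['c', 'a', 'd']
'a': index 1 in ['c', 'a', 'd'] -> ['a', 'c', 'd']
'a': index 0 in ['a', 'c', 'd'] -> ['a', 'c', 'd']
'd': index 2 in ['a', 'c', 'd'] -> ['d', 'a', 'c']
'a': index 1 in ['d', 'a', 'c'] -> ['a', 'd', 'c']
'a': index 0 in ['a', 'd', 'c'] -> ['a', 'd', 'c']


Output: [1, 1, 0, 2, 1, 0]


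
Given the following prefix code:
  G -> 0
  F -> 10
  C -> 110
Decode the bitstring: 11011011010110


Decoding step by step:
Bits 110 -> C
Bits 110 -> C
Bits 110 -> C
Bits 10 -> F
Bits 110 -> C


Decoded message: CCCFC


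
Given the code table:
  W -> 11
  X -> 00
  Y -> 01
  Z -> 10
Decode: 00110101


Decoding:
00 -> X
11 -> W
01 -> Y
01 -> Y


Result: XWYY


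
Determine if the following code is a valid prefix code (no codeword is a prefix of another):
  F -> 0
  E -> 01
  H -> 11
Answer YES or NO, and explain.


Checking each pair (does one codeword prefix another?):
  F='0' vs E='01': prefix -- VIOLATION

NO -- this is NOT a valid prefix code. F (0) is a prefix of E (01).


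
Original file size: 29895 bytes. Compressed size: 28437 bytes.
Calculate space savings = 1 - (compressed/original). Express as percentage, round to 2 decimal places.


ratio = compressed/original = 28437/29895 = 0.951229
savings = 1 - ratio = 1 - 0.951229 = 0.048771
as a percentage: 0.048771 * 100 = 4.88%

Space savings = 1 - 28437/29895 = 4.88%


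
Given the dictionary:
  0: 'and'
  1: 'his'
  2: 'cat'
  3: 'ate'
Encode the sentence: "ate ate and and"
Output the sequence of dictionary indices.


Look up each word in the dictionary:
  'ate' -> 3
  'ate' -> 3
  'and' -> 0
  'and' -> 0

Encoded: [3, 3, 0, 0]


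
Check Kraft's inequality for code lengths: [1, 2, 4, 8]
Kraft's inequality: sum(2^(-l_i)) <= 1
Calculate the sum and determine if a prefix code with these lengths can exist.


Sum = 2^(-1) + 2^(-2) + 2^(-4) + 2^(-8)
    = 0.5 + 0.25 + 0.0625 + 0.00390625
    = 209/256 = 0.81640625
Since 0.81640625 <= 1, Kraft's inequality IS satisfied.
A prefix code with these lengths CAN exist.

Kraft sum = 0.81640625. Satisfied.


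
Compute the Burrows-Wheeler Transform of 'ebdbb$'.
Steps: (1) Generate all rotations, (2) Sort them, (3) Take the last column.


Rotations (sorted):
  0: $ebdbb -> last char: b
  1: b$ebdb -> last char: b
  2: bb$ebd -> last char: d
  3: bdbb$e -> last char: e
  4: dbb$eb -> last char: b
  5: ebdbb$ -> last char: $


BWT = bbdeb$


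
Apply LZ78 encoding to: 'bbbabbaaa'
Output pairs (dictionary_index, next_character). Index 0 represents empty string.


LZ78 encoding steps:
Dictionary: {0: ''}
Step 1: w='' (idx 0), next='b' -> output (0, 'b'), add 'b' as idx 1
Step 2: w='b' (idx 1), next='b' -> output (1, 'b'), add 'bb' as idx 2
Step 3: w='' (idx 0), next='a' -> output (0, 'a'), add 'a' as idx 3
Step 4: w='bb' (idx 2), next='a' -> output (2, 'a'), add 'bba' as idx 4
Step 5: w='a' (idx 3), next='a' -> output (3, 'a'), add 'aa' as idx 5


Encoded: [(0, 'b'), (1, 'b'), (0, 'a'), (2, 'a'), (3, 'a')]


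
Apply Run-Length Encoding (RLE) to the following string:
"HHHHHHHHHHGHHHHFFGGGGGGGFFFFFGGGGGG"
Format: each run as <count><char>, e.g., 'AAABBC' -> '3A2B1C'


Scanning runs left to right:
  i=0: run of 'H' x 10 -> '10H'
  i=10: run of 'G' x 1 -> '1G'
  i=11: run of 'H' x 4 -> '4H'
  i=15: run of 'F' x 2 -> '2F'
  i=17: run of 'G' x 7 -> '7G'
  i=24: run of 'F' x 5 -> '5F'
  i=29: run of 'G' x 6 -> '6G'

RLE = 10H1G4H2F7G5F6G


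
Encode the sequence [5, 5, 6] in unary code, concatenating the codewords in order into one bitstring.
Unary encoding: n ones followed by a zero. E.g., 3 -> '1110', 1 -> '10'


Encode each number as n ones followed by a terminating 0:
  5 -> 111110 (6 bits)
  5 -> 111110 (6 bits)
  6 -> 1111110 (7 bits)
Total length = 6 + 6 + 7 = 19 bits.

Unary([5, 5, 6]) = 1111101111101111110 (19 bits)


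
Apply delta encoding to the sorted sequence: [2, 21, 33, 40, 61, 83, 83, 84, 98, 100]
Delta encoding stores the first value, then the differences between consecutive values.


First value: 2
Deltas:
  21 - 2 = 19
  33 - 21 = 12
  40 - 33 = 7
  61 - 40 = 21
  83 - 61 = 22
  83 - 83 = 0
  84 - 83 = 1
  98 - 84 = 14
  100 - 98 = 2


Delta encoded: [2, 19, 12, 7, 21, 22, 0, 1, 14, 2]


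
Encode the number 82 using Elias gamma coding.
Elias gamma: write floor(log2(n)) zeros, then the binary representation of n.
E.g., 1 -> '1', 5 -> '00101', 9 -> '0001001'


num_bits = floor(log2(82)) + 1 = 7
leading_zeros = num_bits - 1 = 6
binary(82) = 1010010

Elias gamma(82) = '000000' + '1010010' = 0000001010010 (13 bits)


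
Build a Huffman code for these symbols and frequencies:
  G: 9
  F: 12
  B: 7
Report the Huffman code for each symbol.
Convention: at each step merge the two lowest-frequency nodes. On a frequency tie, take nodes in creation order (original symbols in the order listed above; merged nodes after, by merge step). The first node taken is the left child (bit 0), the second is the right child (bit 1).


Huffman tree construction:
Step 1: Merge B(7) + G(9) = 16
Step 2: Merge F(12) + (B+G)(16) = 28
Read each symbol's code off the tree from the root (left child = 0, right child = 1).

Codes:
  G: 11 (length 2)
  F: 0 (length 1)
  B: 10 (length 2)
Average code length: 44/28 = 1.5714 bits/symbol


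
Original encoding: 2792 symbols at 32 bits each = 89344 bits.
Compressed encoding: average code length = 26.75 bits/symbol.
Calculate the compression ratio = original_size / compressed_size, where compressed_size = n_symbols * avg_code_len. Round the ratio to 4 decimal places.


original_size = n_symbols * orig_bits = 2792 * 32 = 89344 bits
compressed_size = n_symbols * avg_code_len = 2792 * 26.75 = 74686.0 bits
ratio = original_size / compressed_size = 89344 / 74686.0 = 1.1963

Compression ratio = 1.1963


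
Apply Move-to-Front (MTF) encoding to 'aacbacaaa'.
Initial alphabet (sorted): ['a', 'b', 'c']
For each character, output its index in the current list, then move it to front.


MTF encoding:
'a': index 0 in ['a', 'b', 'c'] -> ['a', 'b', 'c']
'a': index 0 in ['a', 'b', 'c'] -> ['a', 'b', 'c']
'c': index 2 in ['a', 'b', 'c'] -> ['c', 'a', 'b']
'b': index 2 in ['c', 'a', 'b'] -> ['b', 'c', 'a']
'a': index 2 in ['b', 'c', 'a'] -> ['a', 'b', 'c']
'c': index 2 in ['a', 'b', 'c'] -> ['c', 'a', 'b']
'a': index 1 in ['c', 'a', 'b'] -> ['a', 'c', 'b']
'a': index 0 in ['a', 'c', 'b'] -> ['a', 'c', 'b']
'a': index 0 in ['a', 'c', 'b'] -> ['a', 'c', 'b']


Output: [0, 0, 2, 2, 2, 2, 1, 0, 0]


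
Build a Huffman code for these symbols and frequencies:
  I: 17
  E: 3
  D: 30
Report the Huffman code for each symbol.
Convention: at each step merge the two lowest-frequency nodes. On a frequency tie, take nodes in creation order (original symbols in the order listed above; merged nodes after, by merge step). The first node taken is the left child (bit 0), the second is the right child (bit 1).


Huffman tree construction:
Step 1: Merge E(3) + I(17) = 20
Step 2: Merge (E+I)(20) + D(30) = 50
Read each symbol's code off the tree from the root (left child = 0, right child = 1).

Codes:
  I: 01 (length 2)
  E: 00 (length 2)
  D: 1 (length 1)
Average code length: 70/50 = 1.4000 bits/symbol


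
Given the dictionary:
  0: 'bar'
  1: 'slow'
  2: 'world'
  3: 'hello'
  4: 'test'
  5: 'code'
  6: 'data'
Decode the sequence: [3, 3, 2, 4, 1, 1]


Look up each index in the dictionary:
  3 -> 'hello'
  3 -> 'hello'
  2 -> 'world'
  4 -> 'test'
  1 -> 'slow'
  1 -> 'slow'

Decoded: "hello hello world test slow slow"


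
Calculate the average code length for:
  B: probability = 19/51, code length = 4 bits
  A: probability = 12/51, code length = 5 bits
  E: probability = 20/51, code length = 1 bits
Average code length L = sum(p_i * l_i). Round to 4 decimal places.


Weighted contributions p_i * l_i:
  B: (19/51) * 4 = 76/51
  A: (12/51) * 5 = 60/51
  E: (20/51) * 1 = 20/51
Sum = (76 + 60 + 20)/51 = 156/51

L = 156/51 = 3.0588 bits/symbol


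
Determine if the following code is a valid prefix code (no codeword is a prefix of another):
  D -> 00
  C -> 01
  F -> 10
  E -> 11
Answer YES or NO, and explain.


Checking each pair (does one codeword prefix another?):
  D='00' vs C='01': no prefix
  D='00' vs F='10': no prefix
  D='00' vs E='11': no prefix
  C='01' vs D='00': no prefix
  C='01' vs F='10': no prefix
  C='01' vs E='11': no prefix
  F='10' vs D='00': no prefix
  F='10' vs C='01': no prefix
  F='10' vs E='11': no prefix
  E='11' vs D='00': no prefix
  E='11' vs C='01': no prefix
  E='11' vs F='10': no prefix
No violation found over all pairs.

YES -- this is a valid prefix code. No codeword is a prefix of any other codeword.


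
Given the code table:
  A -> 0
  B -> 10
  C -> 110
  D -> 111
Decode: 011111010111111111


Decoding:
0 -> A
111 -> D
110 -> C
10 -> B
111 -> D
111 -> D
111 -> D


Result: ADCBDDD


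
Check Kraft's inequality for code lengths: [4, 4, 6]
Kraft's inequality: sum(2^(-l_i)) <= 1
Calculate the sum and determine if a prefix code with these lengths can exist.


Sum = 2^(-4) + 2^(-4) + 2^(-6)
    = 0.0625 + 0.0625 + 0.015625
    = 9/64 = 0.140625
Since 0.140625 <= 1, Kraft's inequality IS satisfied.
A prefix code with these lengths CAN exist.

Kraft sum = 0.140625. Satisfied.


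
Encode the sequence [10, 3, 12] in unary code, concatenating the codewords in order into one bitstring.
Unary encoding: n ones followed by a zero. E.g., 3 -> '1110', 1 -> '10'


Encode each number as n ones followed by a terminating 0:
  10 -> 11111111110 (11 bits)
  3 -> 1110 (4 bits)
  12 -> 1111111111110 (13 bits)
Total length = 11 + 4 + 13 = 28 bits.

Unary([10, 3, 12]) = 1111111111011101111111111110 (28 bits)


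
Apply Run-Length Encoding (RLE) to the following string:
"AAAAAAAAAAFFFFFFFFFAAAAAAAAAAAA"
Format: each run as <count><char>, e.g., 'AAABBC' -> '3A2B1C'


Scanning runs left to right:
  i=0: run of 'A' x 10 -> '10A'
  i=10: run of 'F' x 9 -> '9F'
  i=19: run of 'A' x 12 -> '12A'

RLE = 10A9F12A


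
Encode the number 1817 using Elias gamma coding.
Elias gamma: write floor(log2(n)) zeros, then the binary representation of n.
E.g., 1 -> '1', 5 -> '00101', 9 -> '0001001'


num_bits = floor(log2(1817)) + 1 = 11
leading_zeros = num_bits - 1 = 10
binary(1817) = 11100011001

Elias gamma(1817) = '0000000000' + '11100011001' = 000000000011100011001 (21 bits)


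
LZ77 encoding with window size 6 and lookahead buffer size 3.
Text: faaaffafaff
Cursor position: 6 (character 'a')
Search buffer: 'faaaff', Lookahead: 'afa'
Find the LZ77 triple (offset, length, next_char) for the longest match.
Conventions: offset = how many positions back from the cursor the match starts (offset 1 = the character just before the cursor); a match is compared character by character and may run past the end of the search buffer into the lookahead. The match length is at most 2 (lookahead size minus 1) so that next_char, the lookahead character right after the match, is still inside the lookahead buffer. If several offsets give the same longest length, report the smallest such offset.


Try each offset into the search buffer:
  offset=1 (pos 5, char 'f'): match length 0
  offset=2 (pos 4, char 'f'): match length 0
  offset=3 (pos 3, char 'a'): match length 2
  offset=4 (pos 2, char 'a'): match length 1
  offset=5 (pos 1, char 'a'): match length 1
  offset=6 (pos 0, char 'f'): match length 0
Longest match has length 2 at offset 3.
next_char = character at position 6 + 2 = 8 -> 'a'

Best match: offset=3, length=2 (matching 'af' starting at position 3)
LZ77 triple: (3, 2, 'a')


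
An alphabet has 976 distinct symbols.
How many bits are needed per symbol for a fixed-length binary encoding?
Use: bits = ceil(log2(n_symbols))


log2(976) = 9.9307
Bracket: 2^9 = 512 < 976 <= 2^10 = 1024
So ceil(log2(976)) = 10

bits = ceil(log2(976)) = ceil(9.9307) = 10 bits


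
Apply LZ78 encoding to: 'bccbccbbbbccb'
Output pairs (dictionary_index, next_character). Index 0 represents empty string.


LZ78 encoding steps:
Dictionary: {0: ''}
Step 1: w='' (idx 0), next='b' -> output (0, 'b'), add 'b' as idx 1
Step 2: w='' (idx 0), next='c' -> output (0, 'c'), add 'c' as idx 2
Step 3: w='c' (idx 2), next='b' -> output (2, 'b'), add 'cb' as idx 3
Step 4: w='c' (idx 2), next='c' -> output (2, 'c'), add 'cc' as idx 4
Step 5: w='b' (idx 1), next='b' -> output (1, 'b'), add 'bb' as idx 5
Step 6: w='bb' (idx 5), next='c' -> output (5, 'c'), add 'bbc' as idx 6
Step 7: w='cb' (idx 3), end of input -> output (3, '')


Encoded: [(0, 'b'), (0, 'c'), (2, 'b'), (2, 'c'), (1, 'b'), (5, 'c'), (3, '')]


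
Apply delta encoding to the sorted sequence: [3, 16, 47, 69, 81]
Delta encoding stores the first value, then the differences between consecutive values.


First value: 3
Deltas:
  16 - 3 = 13
  47 - 16 = 31
  69 - 47 = 22
  81 - 69 = 12


Delta encoded: [3, 13, 31, 22, 12]


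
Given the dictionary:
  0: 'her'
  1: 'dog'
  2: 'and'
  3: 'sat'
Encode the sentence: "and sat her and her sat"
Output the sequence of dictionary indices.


Look up each word in the dictionary:
  'and' -> 2
  'sat' -> 3
  'her' -> 0
  'and' -> 2
  'her' -> 0
  'sat' -> 3

Encoded: [2, 3, 0, 2, 0, 3]


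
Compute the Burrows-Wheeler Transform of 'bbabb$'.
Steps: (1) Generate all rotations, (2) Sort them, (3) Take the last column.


Rotations (sorted):
  0: $bbabb -> last char: b
  1: abb$bb -> last char: b
  2: b$bbab -> last char: b
  3: babb$b -> last char: b
  4: bb$bba -> last char: a
  5: bbabb$ -> last char: $


BWT = bbbba$


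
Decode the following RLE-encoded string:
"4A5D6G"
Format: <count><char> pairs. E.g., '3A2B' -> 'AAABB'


Expanding each <count><char> pair:
  4A -> 'AAAA'
  5D -> 'DDDDD'
  6G -> 'GGGGGG'

Decoded = AAAADDDDDGGGGGG


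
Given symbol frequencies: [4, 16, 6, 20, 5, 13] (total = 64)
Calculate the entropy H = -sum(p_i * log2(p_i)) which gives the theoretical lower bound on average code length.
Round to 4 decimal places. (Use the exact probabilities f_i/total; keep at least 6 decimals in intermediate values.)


Per-symbol terms -p_i * log2(p_i) with p_i = f_i/64:
  p = 4/64 = 0.062500: log2(p) = -4.000000, -p*log2(p) = 0.250000
  p = 16/64 = 0.250000: log2(p) = -2.000000, -p*log2(p) = 0.500000
  p = 6/64 = 0.093750: log2(p) = -3.415037, -p*log2(p) = 0.320160
  p = 20/64 = 0.312500: log2(p) = -1.678072, -p*log2(p) = 0.524397
  p = 5/64 = 0.078125: log2(p) = -3.678072, -p*log2(p) = 0.287349
  p = 13/64 = 0.203125: log2(p) = -2.299560, -p*log2(p) = 0.467098
H = 0.250000 + 0.500000 + 0.320160 + 0.524397 + 0.287349 + 0.467098 = 2.349004

H = 2.349 bits/symbol


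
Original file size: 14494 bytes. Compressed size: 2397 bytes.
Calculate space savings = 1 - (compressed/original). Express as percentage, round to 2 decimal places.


ratio = compressed/original = 2397/14494 = 0.165379
savings = 1 - ratio = 1 - 0.165379 = 0.834621
as a percentage: 0.834621 * 100 = 83.46%

Space savings = 1 - 2397/14494 = 83.46%


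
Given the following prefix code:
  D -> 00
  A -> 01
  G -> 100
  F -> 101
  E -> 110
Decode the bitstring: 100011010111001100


Decoding step by step:
Bits 100 -> G
Bits 01 -> A
Bits 101 -> F
Bits 01 -> A
Bits 110 -> E
Bits 01 -> A
Bits 100 -> G


Decoded message: GAFAEAG


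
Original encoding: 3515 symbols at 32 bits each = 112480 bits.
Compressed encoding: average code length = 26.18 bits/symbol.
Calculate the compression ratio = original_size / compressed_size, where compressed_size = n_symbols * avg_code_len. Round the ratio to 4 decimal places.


original_size = n_symbols * orig_bits = 3515 * 32 = 112480 bits
compressed_size = n_symbols * avg_code_len = 3515 * 26.18 = 92022.7 bits
ratio = original_size / compressed_size = 112480 / 92022.7 = 1.2223

Compression ratio = 1.2223


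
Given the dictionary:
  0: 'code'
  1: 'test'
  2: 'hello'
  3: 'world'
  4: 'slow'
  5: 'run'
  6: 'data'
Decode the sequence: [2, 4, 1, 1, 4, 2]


Look up each index in the dictionary:
  2 -> 'hello'
  4 -> 'slow'
  1 -> 'test'
  1 -> 'test'
  4 -> 'slow'
  2 -> 'hello'

Decoded: "hello slow test test slow hello"


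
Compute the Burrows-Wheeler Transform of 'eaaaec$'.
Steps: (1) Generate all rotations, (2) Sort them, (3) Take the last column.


Rotations (sorted):
  0: $eaaaec -> last char: c
  1: aaaec$e -> last char: e
  2: aaec$ea -> last char: a
  3: aec$eaa -> last char: a
  4: c$eaaae -> last char: e
  5: eaaaec$ -> last char: $
  6: ec$eaaa -> last char: a


BWT = ceaae$a
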